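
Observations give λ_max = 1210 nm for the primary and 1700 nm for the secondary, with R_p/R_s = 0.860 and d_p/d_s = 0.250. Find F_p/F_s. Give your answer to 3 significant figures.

Wien's law: T_p/T_s = λ_s/λ_p = 1700/1210 = 1.405.
L_p/L_s = (R_p/R_s)²(T_p/T_s)⁴ = (0.860)²(1.405)⁴ = 2.882.
F_p/F_s = (L_p/L_s)/(d_p/d_s)² = 2.882/(0.250)² = 46.11.

46.1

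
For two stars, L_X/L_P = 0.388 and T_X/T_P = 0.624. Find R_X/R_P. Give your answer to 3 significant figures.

1.60

L ∝ R²T⁴ gives R ∝ √L / T², so
R_X/R_P = √(0.388) / (0.624)² = 0.6229 / 0.3894 = 1.600.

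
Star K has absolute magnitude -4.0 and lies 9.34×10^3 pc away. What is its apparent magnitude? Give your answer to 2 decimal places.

m = M + 5 log₁₀(d/10 pc) = -4.0 + 5 log₁₀(9.34×10^3/10)
  = -4.0 + 5 × 2.970 = -4.0 + 14.85 = 10.85.

10.85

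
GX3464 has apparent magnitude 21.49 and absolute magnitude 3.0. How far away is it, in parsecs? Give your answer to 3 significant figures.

m − M = 5 log₁₀(d/10 pc)
21.49 − (3.0) = 18.49 = 5 log₁₀(d/10)
d = 10 × 10^(18.49/5) = 10 × 10^3.698 = 4.989×10^4 pc.

4.99×10^4 pc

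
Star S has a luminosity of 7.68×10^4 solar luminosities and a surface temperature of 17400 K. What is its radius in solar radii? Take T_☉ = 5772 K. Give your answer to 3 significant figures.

30.5 solar radii

R/R_☉ = √(L/L_☉) / (T/T_☉)² = √(7.68×10^4) / (3.015)²
       = 277.1 / 9.088 = 30.50.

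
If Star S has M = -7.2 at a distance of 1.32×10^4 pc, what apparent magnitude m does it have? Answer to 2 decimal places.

m = M + 5 log₁₀(d/10 pc) = -7.2 + 5 log₁₀(1.32×10^4/10)
  = -7.2 + 5 × 3.121 = -7.2 + 15.60 = 8.40.

8.40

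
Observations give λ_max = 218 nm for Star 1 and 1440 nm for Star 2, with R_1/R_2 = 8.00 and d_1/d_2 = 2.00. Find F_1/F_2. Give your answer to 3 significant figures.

Wien's law: T_1/T_2 = λ_2/λ_1 = 1440/218 = 6.606.
L_1/L_2 = (R_1/R_2)²(T_1/T_2)⁴ = (8.00)²(6.606)⁴ = 1.218×10^5.
F_1/F_2 = (L_1/L_2)/(d_1/d_2)² = 1.218×10^5/(2.00)² = 3.046×10^4.

3.05×10^4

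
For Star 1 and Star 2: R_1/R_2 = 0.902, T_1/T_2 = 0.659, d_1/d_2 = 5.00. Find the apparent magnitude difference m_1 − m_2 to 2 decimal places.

L_1/L_2 = (0.902)²(0.659)⁴ = 0.1534.
F_1/F_2 = (L_1/L_2)/(d_1/d_2)² = 0.1534/25.00 = 0.006138.
m_1 − m_2 = −2.5 log₁₀(0.006138) = 5.53.

5.53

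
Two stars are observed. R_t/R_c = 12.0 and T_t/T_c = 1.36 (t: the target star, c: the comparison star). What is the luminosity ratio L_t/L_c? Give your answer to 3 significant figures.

From the Stefan–Boltzmann law, L ∝ R²T⁴, so
L_t/L_c = (R_t/R_c)² (T_t/T_c)⁴ = (12.0)² × (1.36)⁴ = 144.0 × 3.421 = 492.6.

493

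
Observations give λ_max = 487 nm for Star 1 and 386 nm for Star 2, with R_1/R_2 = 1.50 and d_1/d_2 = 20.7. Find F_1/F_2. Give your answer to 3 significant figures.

0.00207

Wien's law: T_1/T_2 = λ_2/λ_1 = 386/487 = 0.7926.
L_1/L_2 = (R_1/R_2)²(T_1/T_2)⁴ = (1.50)²(0.7926)⁴ = 0.8880.
F_1/F_2 = (L_1/L_2)/(d_1/d_2)² = 0.8880/(20.7)² = 0.002072.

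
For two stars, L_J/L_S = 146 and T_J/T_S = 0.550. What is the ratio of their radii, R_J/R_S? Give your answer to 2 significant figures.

L ∝ R²T⁴ gives R ∝ √L / T², so
R_J/R_S = √(146) / (0.550)² = 12.08 / 0.3025 = 39.94.

40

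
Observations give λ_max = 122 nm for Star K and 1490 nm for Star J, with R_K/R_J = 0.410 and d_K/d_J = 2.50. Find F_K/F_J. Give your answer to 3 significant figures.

Wien's law: T_K/T_J = λ_J/λ_K = 1490/122 = 12.21.
L_K/L_J = (R_K/R_J)²(T_K/T_J)⁴ = (0.410)²(12.21)⁴ = 3740.
F_K/F_J = (L_K/L_J)/(d_K/d_J)² = 3740/(2.50)² = 598.4.

598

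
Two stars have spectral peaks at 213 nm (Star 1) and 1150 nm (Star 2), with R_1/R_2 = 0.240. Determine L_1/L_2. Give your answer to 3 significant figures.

Wien's law gives T ∝ 1/λ_max, so T_1/T_2 = λ_2/λ_1 = 1150/213 = 5.399.
Then L ∝ R²T⁴ gives L_1/L_2 = (0.240)² × (5.399)⁴ = 0.05760 × 849.7 = 48.94.

48.9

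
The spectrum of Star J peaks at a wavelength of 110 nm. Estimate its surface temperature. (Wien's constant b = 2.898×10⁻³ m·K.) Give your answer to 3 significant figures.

2.63×10^4 K

T = b/λ_max = 2.898×10⁻³ / (110×10⁻⁹) = 2.635×10^4 K.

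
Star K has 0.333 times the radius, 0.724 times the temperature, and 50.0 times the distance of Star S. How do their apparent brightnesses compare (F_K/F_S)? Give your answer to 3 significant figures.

L_K/L_S = (R_K/R_S)²(T_K/T_S)⁴ = (0.333)² × (0.724)⁴ = 0.03047.
F_K/F_S = (L_K/L_S)/(d_K/d_S)² = 0.03047 / (50.0)² = 1.219×10^-5.

1.22×10^-5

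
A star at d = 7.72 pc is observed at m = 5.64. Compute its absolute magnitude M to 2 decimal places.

6.20

M = m − 5 log₁₀(d/10 pc) = 5.64 − 5 log₁₀(7.72/10)
  = 5.64 − 5 × -0.112 = 5.64 − -0.56 = 6.20.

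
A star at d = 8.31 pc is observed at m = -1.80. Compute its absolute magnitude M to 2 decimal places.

M = m − 5 log₁₀(d/10 pc) = -1.80 − 5 log₁₀(8.31/10)
  = -1.80 − 5 × -0.080 = -1.80 − -0.40 = -1.40.

-1.40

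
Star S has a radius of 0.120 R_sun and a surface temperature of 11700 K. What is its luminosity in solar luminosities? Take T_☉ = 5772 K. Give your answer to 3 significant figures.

L/L_☉ = (R/R_☉)² (T/T_☉)⁴ = (0.120)² × (11700/5772)⁴
       = 0.01440 × (2.027)⁴ = 0.01440 × 16.88 = 0.2431.

0.243 solar luminosities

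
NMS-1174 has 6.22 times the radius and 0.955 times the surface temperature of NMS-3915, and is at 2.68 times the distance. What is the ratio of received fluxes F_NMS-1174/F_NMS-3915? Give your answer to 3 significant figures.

L_NMS-1174/L_NMS-3915 = (R_NMS-1174/R_NMS-3915)²(T_NMS-1174/T_NMS-3915)⁴ = (6.22)² × (0.955)⁴ = 32.18.
F_NMS-1174/F_NMS-3915 = (L_NMS-1174/L_NMS-3915)/(d_NMS-1174/d_NMS-3915)² = 32.18 / (2.68)² = 4.480.

4.48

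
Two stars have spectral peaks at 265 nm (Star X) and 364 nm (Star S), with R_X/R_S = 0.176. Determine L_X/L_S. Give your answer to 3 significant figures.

0.110

Wien's law gives T ∝ 1/λ_max, so T_X/T_S = λ_S/λ_X = 364/265 = 1.374.
Then L ∝ R²T⁴ gives L_X/L_S = (0.176)² × (1.374)⁴ = 0.03098 × 3.560 = 0.1103.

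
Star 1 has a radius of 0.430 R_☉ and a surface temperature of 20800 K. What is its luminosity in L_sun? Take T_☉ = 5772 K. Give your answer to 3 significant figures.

31.2 L_sun

L/L_☉ = (R/R_☉)² (T/T_☉)⁴ = (0.430)² × (20800/5772)⁴
       = 0.1849 × (3.604)⁴ = 0.1849 × 168.6 = 31.18.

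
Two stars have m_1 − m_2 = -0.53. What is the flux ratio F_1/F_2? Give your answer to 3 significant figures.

1.63

F_1/F_2 = 10^(−(m_1 − m_2)/2.5) = 10^(0.53/2.5) = 10^0.212 = 1.629.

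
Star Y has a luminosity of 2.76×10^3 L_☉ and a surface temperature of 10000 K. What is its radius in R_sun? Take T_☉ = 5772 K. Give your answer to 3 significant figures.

17.5 R_sun

R/R_☉ = √(L/L_☉) / (T/T_☉)² = √(2.76×10^3) / (1.733)²
       = 52.54 / 3.002 = 17.50.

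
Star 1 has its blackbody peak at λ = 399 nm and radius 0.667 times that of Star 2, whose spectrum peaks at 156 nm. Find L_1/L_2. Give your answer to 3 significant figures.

0.0104

Wien's law gives T ∝ 1/λ_max, so T_1/T_2 = λ_2/λ_1 = 156/399 = 0.3910.
Then L ∝ R²T⁴ gives L_1/L_2 = (0.667)² × (0.3910)⁴ = 0.4449 × 0.02337 = 0.01040.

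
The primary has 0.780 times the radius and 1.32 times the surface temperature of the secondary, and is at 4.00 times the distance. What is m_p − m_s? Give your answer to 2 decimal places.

2.34

L_p/L_s = (0.780)²(1.32)⁴ = 1.847.
F_p/F_s = (L_p/L_s)/(d_p/d_s)² = 1.847/16.00 = 0.1154.
m_p − m_s = −2.5 log₁₀(0.1154) = 2.34.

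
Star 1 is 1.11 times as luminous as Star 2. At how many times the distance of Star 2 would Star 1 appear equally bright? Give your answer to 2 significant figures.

Equal flux requires L_1/d_1² = L_2/d_2², so d_1/d_2 = √(L_1/L_2)
= √(1.11) = 1.054.

1.1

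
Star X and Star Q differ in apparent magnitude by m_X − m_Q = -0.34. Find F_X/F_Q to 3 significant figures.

1.37

F_X/F_Q = 10^(−(m_X − m_Q)/2.5) = 10^(0.34/2.5) = 10^0.136 = 1.368.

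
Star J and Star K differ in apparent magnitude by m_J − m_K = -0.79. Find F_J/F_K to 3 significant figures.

2.07

F_J/F_K = 10^(−(m_J − m_K)/2.5) = 10^(0.79/2.5) = 10^0.316 = 2.070.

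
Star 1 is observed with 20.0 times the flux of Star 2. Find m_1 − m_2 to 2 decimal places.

m_1 − m_2 = −2.5 log₁₀(F_1/F_2) = −2.5 log₁₀(20.0) = −2.5 × (1.301) = -3.253.

-3.25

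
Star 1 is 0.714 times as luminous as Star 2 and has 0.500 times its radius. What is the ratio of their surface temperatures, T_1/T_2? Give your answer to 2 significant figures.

1.3

L ∝ R²T⁴ gives T ∝ (L/R²)^(1/4), so
T_1/T_2 = (0.714 / 0.500²)^(1/4) = (2.856)^(1/4) = 1.300.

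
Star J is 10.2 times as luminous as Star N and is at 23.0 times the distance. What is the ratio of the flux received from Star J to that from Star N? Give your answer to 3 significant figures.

0.0193

F = L/(4πd²), so F_J/F_N = (L_J/L_N) / (d_J/d_N)²
= 10.2 / (23.0)² = 10.2 / 529.0 = 0.01928.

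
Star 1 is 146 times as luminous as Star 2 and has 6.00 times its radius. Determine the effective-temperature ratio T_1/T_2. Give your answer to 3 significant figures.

L ∝ R²T⁴ gives T ∝ (L/R²)^(1/4), so
T_1/T_2 = (146 / 6.00²)^(1/4) = (4.056)^(1/4) = 1.419.

1.42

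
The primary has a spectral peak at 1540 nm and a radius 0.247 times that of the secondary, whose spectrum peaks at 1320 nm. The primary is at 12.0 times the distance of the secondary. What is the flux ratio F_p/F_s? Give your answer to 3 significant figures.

2.29×10^-4

Wien's law: T_p/T_s = λ_s/λ_p = 1320/1540 = 0.8571.
L_p/L_s = (R_p/R_s)²(T_p/T_s)⁴ = (0.247)²(0.8571)⁴ = 0.03293.
F_p/F_s = (L_p/L_s)/(d_p/d_s)² = 0.03293/(12.0)² = 2.287×10^-4.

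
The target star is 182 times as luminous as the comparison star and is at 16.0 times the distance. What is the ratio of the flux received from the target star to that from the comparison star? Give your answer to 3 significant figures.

0.711

F = L/(4πd²), so F_t/F_c = (L_t/L_c) / (d_t/d_c)²
= 182 / (16.0)² = 182 / 256.0 = 0.7109.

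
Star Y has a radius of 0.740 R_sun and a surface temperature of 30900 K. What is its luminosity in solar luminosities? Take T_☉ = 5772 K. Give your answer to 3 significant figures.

L/L_☉ = (R/R_☉)² (T/T_☉)⁴ = (0.740)² × (30900/5772)⁴
       = 0.5476 × (5.353)⁴ = 0.5476 × 821.4 = 449.8.

450 solar luminosities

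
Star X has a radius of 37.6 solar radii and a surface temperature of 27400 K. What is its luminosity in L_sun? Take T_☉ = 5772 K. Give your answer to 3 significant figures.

7.18×10^5 L_sun

L/L_☉ = (R/R_☉)² (T/T_☉)⁴ = (37.6)² × (27400/5772)⁴
       = 1414 × (4.747)⁴ = 1414 × 507.8 = 7.179×10^5.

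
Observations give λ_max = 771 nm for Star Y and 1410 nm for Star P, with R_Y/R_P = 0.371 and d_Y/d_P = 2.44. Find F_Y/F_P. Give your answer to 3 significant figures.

Wien's law: T_Y/T_P = λ_P/λ_Y = 1410/771 = 1.829.
L_Y/L_P = (R_Y/R_P)²(T_Y/T_P)⁴ = (0.371)²(1.829)⁴ = 1.540.
F_Y/F_P = (L_Y/L_P)/(d_Y/d_P)² = 1.540/(2.44)² = 0.2586.

0.259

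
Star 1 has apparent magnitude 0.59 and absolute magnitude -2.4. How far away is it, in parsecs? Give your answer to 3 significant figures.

39.6 pc

m − M = 5 log₁₀(d/10 pc)
0.59 − (-2.4) = 2.99 = 5 log₁₀(d/10)
d = 10 × 10^(2.99/5) = 10 × 10^0.598 = 39.63 pc.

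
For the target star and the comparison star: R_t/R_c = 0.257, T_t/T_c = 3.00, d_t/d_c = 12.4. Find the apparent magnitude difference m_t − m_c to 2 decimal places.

L_t/L_c = (0.257)²(3.00)⁴ = 5.350.
F_t/F_c = (L_t/L_c)/(d_t/d_c)² = 5.350/153.8 = 0.03479.
m_t − m_c = −2.5 log₁₀(0.03479) = 3.65.

3.65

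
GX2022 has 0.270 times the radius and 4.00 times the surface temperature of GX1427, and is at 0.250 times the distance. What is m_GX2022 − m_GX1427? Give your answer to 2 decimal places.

L_GX2022/L_GX1427 = (0.270)²(4.00)⁴ = 18.66.
F_GX2022/F_GX1427 = (L_GX2022/L_GX1427)/(d_GX2022/d_GX1427)² = 18.66/0.06250 = 298.6.
m_GX2022 − m_GX1427 = −2.5 log₁₀(298.6) = -6.19.

-6.19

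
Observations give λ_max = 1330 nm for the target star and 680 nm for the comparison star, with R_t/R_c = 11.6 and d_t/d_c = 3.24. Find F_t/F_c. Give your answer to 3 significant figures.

0.876

Wien's law: T_t/T_c = λ_c/λ_t = 680/1330 = 0.5113.
L_t/L_c = (R_t/R_c)²(T_t/T_c)⁴ = (11.6)²(0.5113)⁴ = 9.195.
F_t/F_c = (L_t/L_c)/(d_t/d_c)² = 9.195/(3.24)² = 0.8759.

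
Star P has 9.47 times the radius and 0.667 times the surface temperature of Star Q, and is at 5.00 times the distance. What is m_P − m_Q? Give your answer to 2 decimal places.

0.37

L_P/L_Q = (9.47)²(0.667)⁴ = 17.75.
F_P/F_Q = (L_P/L_Q)/(d_P/d_Q)² = 17.75/25.00 = 0.7100.
m_P − m_Q = −2.5 log₁₀(0.7100) = 0.37.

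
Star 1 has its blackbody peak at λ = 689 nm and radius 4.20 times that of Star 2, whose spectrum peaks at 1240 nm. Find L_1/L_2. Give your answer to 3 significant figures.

185

Wien's law gives T ∝ 1/λ_max, so T_1/T_2 = λ_2/λ_1 = 1240/689 = 1.800.
Then L ∝ R²T⁴ gives L_1/L_2 = (4.20)² × (1.800)⁴ = 17.64 × 10.49 = 185.1.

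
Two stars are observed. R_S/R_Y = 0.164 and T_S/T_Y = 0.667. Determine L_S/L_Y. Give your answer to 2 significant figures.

From the Stefan–Boltzmann law, L ∝ R²T⁴, so
L_S/L_Y = (R_S/R_Y)² (T_S/T_Y)⁴ = (0.164)² × (0.667)⁴ = 0.02690 × 0.1979 = 0.005323.

0.0053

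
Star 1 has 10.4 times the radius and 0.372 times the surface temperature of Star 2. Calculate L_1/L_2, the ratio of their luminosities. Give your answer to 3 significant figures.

From the Stefan–Boltzmann law, L ∝ R²T⁴, so
L_1/L_2 = (R_1/R_2)² (T_1/T_2)⁴ = (10.4)² × (0.372)⁴ = 108.2 × 0.01915 = 2.071.

2.07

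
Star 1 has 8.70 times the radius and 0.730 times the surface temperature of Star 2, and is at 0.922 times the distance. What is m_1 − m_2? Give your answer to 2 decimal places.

-3.51

L_1/L_2 = (8.70)²(0.730)⁴ = 21.49.
F_1/F_2 = (L_1/L_2)/(d_1/d_2)² = 21.49/0.8501 = 25.29.
m_1 − m_2 = −2.5 log₁₀(25.29) = -3.51.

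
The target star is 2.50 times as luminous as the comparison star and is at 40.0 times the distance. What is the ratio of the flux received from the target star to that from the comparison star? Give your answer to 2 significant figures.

0.0016

F = L/(4πd²), so F_t/F_c = (L_t/L_c) / (d_t/d_c)²
= 2.50 / (40.0)² = 2.50 / 1600 = 0.001563.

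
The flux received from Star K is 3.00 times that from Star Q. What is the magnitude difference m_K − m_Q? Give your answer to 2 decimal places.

-1.19

m_K − m_Q = −2.5 log₁₀(F_K/F_Q) = −2.5 log₁₀(3.00) = −2.5 × (0.477) = -1.193.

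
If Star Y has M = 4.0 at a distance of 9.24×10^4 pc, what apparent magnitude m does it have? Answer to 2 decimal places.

m = M + 5 log₁₀(d/10 pc) = 4.0 + 5 log₁₀(9.24×10^4/10)
  = 4.0 + 5 × 3.966 = 4.0 + 19.83 = 23.83.

23.83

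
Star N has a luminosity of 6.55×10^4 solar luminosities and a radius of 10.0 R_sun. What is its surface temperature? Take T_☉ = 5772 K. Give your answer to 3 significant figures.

T/T_☉ = (L/L_☉)^(1/4) / (R/R_☉)^(1/2)
T = 5772 × (6.55×10^4)^(1/4) / √(10.0) = 5772 × 16.00 / 3.162 = 2.920×10^4 K.

2.92×10^4 K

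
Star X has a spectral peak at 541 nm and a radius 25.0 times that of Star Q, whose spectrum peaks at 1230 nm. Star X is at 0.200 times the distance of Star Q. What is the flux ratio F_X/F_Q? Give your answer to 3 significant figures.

4.17×10^5

Wien's law: T_X/T_Q = λ_Q/λ_X = 1230/541 = 2.274.
L_X/L_Q = (R_X/R_Q)²(T_X/T_Q)⁴ = (25.0)²(2.274)⁴ = 1.670×10^4.
F_X/F_Q = (L_X/L_Q)/(d_X/d_Q)² = 1.670×10^4/(0.200)² = 4.175×10^5.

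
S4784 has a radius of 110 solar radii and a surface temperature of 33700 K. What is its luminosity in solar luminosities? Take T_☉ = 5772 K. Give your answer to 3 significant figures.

L/L_☉ = (R/R_☉)² (T/T_☉)⁴ = (110)² × (33700/5772)⁴
       = 1.210×10^4 × (5.839)⁴ = 1.210×10^4 × 1162 = 1.406×10^7.

1.41×10^7 solar luminosities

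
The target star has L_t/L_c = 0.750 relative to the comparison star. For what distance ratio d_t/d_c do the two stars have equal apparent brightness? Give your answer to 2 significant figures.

0.87

Equal flux requires L_t/d_t² = L_c/d_c², so d_t/d_c = √(L_t/L_c)
= √(0.750) = 0.8660.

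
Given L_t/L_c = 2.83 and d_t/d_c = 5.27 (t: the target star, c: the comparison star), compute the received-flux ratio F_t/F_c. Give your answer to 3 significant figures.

F = L/(4πd²), so F_t/F_c = (L_t/L_c) / (d_t/d_c)²
= 2.83 / (5.27)² = 2.83 / 27.77 = 0.1019.

0.102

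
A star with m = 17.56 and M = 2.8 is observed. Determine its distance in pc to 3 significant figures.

8.95×10^3 pc

m − M = 5 log₁₀(d/10 pc)
17.56 − (2.8) = 14.76 = 5 log₁₀(d/10)
d = 10 × 10^(14.76/5) = 10 × 10^2.952 = 8954 pc.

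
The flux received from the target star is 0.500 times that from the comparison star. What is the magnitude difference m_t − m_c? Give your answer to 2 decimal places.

m_t − m_c = −2.5 log₁₀(F_t/F_c) = −2.5 log₁₀(0.500) = −2.5 × (-0.301) = 0.753.

0.75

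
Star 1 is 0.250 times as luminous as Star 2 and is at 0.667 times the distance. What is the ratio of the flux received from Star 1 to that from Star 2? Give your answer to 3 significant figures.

0.562

F = L/(4πd²), so F_1/F_2 = (L_1/L_2) / (d_1/d_2)²
= 0.250 / (0.667)² = 0.250 / 0.4449 = 0.5619.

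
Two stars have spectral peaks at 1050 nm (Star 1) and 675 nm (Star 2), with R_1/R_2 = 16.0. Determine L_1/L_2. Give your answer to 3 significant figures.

Wien's law gives T ∝ 1/λ_max, so T_1/T_2 = λ_2/λ_1 = 675/1050 = 0.6429.
Then L ∝ R²T⁴ gives L_1/L_2 = (16.0)² × (0.6429)⁴ = 256.0 × 0.1708 = 43.72.

43.7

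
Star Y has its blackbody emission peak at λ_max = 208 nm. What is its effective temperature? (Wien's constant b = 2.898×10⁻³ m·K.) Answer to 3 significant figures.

1.39×10^4 K

T = b/λ_max = 2.898×10⁻³ / (208×10⁻⁹) = 1.393×10^4 K.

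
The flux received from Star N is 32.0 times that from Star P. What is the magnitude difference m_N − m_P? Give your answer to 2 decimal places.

-3.76

m_N − m_P = −2.5 log₁₀(F_N/F_P) = −2.5 log₁₀(32.0) = −2.5 × (1.505) = -3.763.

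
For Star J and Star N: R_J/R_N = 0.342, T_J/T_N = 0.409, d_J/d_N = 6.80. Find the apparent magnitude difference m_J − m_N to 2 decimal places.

10.38

L_J/L_N = (0.342)²(0.409)⁴ = 0.003273.
F_J/F_N = (L_J/L_N)/(d_J/d_N)² = 0.003273/46.24 = 7.078×10^-5.
m_J − m_N = −2.5 log₁₀(7.078×10^-5) = 10.38.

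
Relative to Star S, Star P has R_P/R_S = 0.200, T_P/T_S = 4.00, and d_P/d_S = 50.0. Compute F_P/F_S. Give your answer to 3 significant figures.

L_P/L_S = (R_P/R_S)²(T_P/T_S)⁴ = (0.200)² × (4.00)⁴ = 10.24.
F_P/F_S = (L_P/L_S)/(d_P/d_S)² = 10.24 / (50.0)² = 0.004096.

0.00410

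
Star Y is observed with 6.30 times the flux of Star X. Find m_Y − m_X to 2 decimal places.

-2.00

m_Y − m_X = −2.5 log₁₀(F_Y/F_X) = −2.5 log₁₀(6.30) = −2.5 × (0.799) = -1.998.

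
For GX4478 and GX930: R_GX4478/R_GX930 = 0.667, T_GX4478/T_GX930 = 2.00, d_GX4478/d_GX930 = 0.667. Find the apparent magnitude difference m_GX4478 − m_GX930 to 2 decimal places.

L_GX4478/L_GX930 = (0.667)²(2.00)⁴ = 7.118.
F_GX4478/F_GX930 = (L_GX4478/L_GX930)/(d_GX4478/d_GX930)² = 7.118/0.4449 = 16.00.
m_GX4478 − m_GX930 = −2.5 log₁₀(16.00) = -3.01.

-3.01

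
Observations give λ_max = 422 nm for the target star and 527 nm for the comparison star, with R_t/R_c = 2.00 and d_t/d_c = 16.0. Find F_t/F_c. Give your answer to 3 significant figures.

Wien's law: T_t/T_c = λ_c/λ_t = 527/422 = 1.249.
L_t/L_c = (R_t/R_c)²(T_t/T_c)⁴ = (2.00)²(1.249)⁴ = 9.729.
F_t/F_c = (L_t/L_c)/(d_t/d_c)² = 9.729/(16.0)² = 0.03800.

0.0380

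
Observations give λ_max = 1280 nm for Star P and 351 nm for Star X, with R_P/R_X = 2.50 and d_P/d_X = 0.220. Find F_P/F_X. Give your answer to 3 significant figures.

Wien's law: T_P/T_X = λ_X/λ_P = 351/1280 = 0.2742.
L_P/L_X = (R_P/R_X)²(T_P/T_X)⁴ = (2.50)²(0.2742)⁴ = 0.03534.
F_P/F_X = (L_P/L_X)/(d_P/d_X)² = 0.03534/(0.220)² = 0.7302.

0.730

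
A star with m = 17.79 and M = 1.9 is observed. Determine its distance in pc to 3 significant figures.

1.51×10^4 pc

m − M = 5 log₁₀(d/10 pc)
17.79 − (1.9) = 15.89 = 5 log₁₀(d/10)
d = 10 × 10^(15.89/5) = 10 × 10^3.178 = 1.507×10^4 pc.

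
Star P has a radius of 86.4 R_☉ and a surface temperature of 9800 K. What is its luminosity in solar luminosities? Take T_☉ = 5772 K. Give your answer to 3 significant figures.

6.20×10^4 solar luminosities

L/L_☉ = (R/R_☉)² (T/T_☉)⁴ = (86.4)² × (9800/5772)⁴
       = 7465 × (1.698)⁴ = 7465 × 8.310 = 6.203×10^4.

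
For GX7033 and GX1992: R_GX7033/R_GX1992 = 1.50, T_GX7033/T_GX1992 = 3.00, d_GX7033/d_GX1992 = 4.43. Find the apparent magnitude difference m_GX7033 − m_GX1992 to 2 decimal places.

-2.42

L_GX7033/L_GX1992 = (1.50)²(3.00)⁴ = 182.2.
F_GX7033/F_GX1992 = (L_GX7033/L_GX1992)/(d_GX7033/d_GX1992)² = 182.2/19.62 = 9.287.
m_GX7033 − m_GX1992 = −2.5 log₁₀(9.287) = -2.42.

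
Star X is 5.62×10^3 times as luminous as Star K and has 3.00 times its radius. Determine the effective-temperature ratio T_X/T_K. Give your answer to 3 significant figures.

L ∝ R²T⁴ gives T ∝ (L/R²)^(1/4), so
T_X/T_K = (5.62×10^3 / 3.00²)^(1/4) = (624.4)^(1/4) = 4.999.

5.00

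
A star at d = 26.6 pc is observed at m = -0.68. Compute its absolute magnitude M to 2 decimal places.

M = m − 5 log₁₀(d/10 pc) = -0.68 − 5 log₁₀(26.6/10)
  = -0.68 − 5 × 0.425 = -0.68 − 2.12 = -2.80.

-2.80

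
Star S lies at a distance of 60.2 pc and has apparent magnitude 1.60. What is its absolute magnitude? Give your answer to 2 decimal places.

M = m − 5 log₁₀(d/10 pc) = 1.60 − 5 log₁₀(60.2/10)
  = 1.60 − 5 × 0.780 = 1.60 − 3.90 = -2.30.

-2.30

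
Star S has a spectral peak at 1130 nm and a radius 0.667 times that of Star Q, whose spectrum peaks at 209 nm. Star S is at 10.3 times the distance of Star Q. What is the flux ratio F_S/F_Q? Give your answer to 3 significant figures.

4.91×10^-6

Wien's law: T_S/T_Q = λ_Q/λ_S = 209/1130 = 0.1850.
L_S/L_Q = (R_S/R_Q)²(T_S/T_Q)⁴ = (0.667)²(0.1850)⁴ = 5.206×10^-4.
F_S/F_Q = (L_S/L_Q)/(d_S/d_Q)² = 5.206×10^-4/(10.3)² = 4.907×10^-6.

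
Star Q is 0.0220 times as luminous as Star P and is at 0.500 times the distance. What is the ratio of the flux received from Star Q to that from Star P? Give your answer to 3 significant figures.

F = L/(4πd²), so F_Q/F_P = (L_Q/L_P) / (d_Q/d_P)²
= 0.0220 / (0.500)² = 0.0220 / 0.2500 = 0.08800.

0.0880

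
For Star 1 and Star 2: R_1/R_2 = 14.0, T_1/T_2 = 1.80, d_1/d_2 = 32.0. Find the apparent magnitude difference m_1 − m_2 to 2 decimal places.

L_1/L_2 = (14.0)²(1.80)⁴ = 2058.
F_1/F_2 = (L_1/L_2)/(d_1/d_2)² = 2058/1024 = 2.009.
m_1 − m_2 = −2.5 log₁₀(2.009) = -0.76.

-0.76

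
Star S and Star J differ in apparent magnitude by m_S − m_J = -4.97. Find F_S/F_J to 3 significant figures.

F_S/F_J = 10^(−(m_S − m_J)/2.5) = 10^(4.97/2.5) = 10^1.988 = 97.27.

97.3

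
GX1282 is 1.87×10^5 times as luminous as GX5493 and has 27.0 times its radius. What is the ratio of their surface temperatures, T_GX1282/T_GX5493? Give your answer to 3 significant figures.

L ∝ R²T⁴ gives T ∝ (L/R²)^(1/4), so
T_GX1282/T_GX5493 = (1.87×10^5 / 27.0²)^(1/4) = (256.5)^(1/4) = 4.002.

4.00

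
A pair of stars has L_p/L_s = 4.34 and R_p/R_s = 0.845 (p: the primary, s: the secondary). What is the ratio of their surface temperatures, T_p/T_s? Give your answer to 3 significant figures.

1.57

L ∝ R²T⁴ gives T ∝ (L/R²)^(1/4), so
T_p/T_s = (4.34 / 0.845²)^(1/4) = (6.078)^(1/4) = 1.570.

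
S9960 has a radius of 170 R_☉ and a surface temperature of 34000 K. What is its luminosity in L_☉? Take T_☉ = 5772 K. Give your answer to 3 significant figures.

L/L_☉ = (R/R_☉)² (T/T_☉)⁴ = (170)² × (34000/5772)⁴
       = 2.890×10^4 × (5.891)⁴ = 2.890×10^4 × 1204 = 3.479×10^7.

3.48×10^7 L_☉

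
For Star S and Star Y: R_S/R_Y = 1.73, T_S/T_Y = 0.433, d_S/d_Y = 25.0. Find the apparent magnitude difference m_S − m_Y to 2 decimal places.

L_S/L_Y = (1.73)²(0.433)⁴ = 0.1052.
F_S/F_Y = (L_S/L_Y)/(d_S/d_Y)² = 0.1052/625.0 = 1.683×10^-4.
m_S − m_Y = −2.5 log₁₀(1.683×10^-4) = 9.43.

9.43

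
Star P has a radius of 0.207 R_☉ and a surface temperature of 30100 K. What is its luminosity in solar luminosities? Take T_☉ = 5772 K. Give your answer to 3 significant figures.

31.7 solar luminosities

L/L_☉ = (R/R_☉)² (T/T_☉)⁴ = (0.207)² × (30100/5772)⁴
       = 0.04285 × (5.215)⁴ = 0.04285 × 739.5 = 31.69.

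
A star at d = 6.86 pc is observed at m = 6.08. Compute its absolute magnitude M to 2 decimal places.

M = m − 5 log₁₀(d/10 pc) = 6.08 − 5 log₁₀(6.86/10)
  = 6.08 − 5 × -0.164 = 6.08 − -0.82 = 6.90.

6.90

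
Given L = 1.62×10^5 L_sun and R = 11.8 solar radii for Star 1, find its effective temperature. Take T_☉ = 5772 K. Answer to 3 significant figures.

3.37×10^4 K

T/T_☉ = (L/L_☉)^(1/4) / (R/R_☉)^(1/2)
T = 5772 × (1.62×10^5)^(1/4) / √(11.8) = 5772 × 20.06 / 3.435 = 3.371×10^4 K.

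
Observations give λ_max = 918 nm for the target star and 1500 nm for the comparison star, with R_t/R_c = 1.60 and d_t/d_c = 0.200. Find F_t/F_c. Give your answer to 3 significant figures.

456

Wien's law: T_t/T_c = λ_c/λ_t = 1500/918 = 1.634.
L_t/L_c = (R_t/R_c)²(T_t/T_c)⁴ = (1.60)²(1.634)⁴ = 18.25.
F_t/F_c = (L_t/L_c)/(d_t/d_c)² = 18.25/(0.200)² = 456.2.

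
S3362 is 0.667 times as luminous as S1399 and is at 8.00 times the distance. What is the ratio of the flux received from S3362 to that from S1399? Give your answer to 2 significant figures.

F = L/(4πd²), so F_S3362/F_S1399 = (L_S3362/L_S1399) / (d_S3362/d_S1399)²
= 0.667 / (8.00)² = 0.667 / 64.00 = 0.01042.

0.010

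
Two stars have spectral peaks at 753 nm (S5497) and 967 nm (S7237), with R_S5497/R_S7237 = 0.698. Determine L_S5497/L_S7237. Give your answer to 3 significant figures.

1.33

Wien's law gives T ∝ 1/λ_max, so T_S5497/T_S7237 = λ_S7237/λ_S5497 = 967/753 = 1.284.
Then L ∝ R²T⁴ gives L_S5497/L_S7237 = (0.698)² × (1.284)⁴ = 0.4872 × 2.720 = 1.325.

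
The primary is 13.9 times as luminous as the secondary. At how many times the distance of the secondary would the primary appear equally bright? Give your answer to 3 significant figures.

3.73

Equal flux requires L_p/d_p² = L_s/d_s², so d_p/d_s = √(L_p/L_s)
= √(13.9) = 3.728.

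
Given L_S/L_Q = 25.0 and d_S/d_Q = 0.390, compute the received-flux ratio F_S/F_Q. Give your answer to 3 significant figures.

F = L/(4πd²), so F_S/F_Q = (L_S/L_Q) / (d_S/d_Q)²
= 25.0 / (0.390)² = 25.0 / 0.1521 = 164.4.

164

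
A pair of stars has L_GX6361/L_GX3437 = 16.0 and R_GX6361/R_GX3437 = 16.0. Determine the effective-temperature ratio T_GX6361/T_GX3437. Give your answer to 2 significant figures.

L ∝ R²T⁴ gives T ∝ (L/R²)^(1/4), so
T_GX6361/T_GX3437 = (16.0 / 16.0²)^(1/4) = (0.06250)^(1/4) = 0.5000.

0.50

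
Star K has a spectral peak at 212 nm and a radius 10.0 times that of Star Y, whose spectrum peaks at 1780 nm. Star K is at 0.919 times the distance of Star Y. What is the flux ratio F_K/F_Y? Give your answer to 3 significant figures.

5.88×10^5

Wien's law: T_K/T_Y = λ_Y/λ_K = 1780/212 = 8.396.
L_K/L_Y = (R_K/R_Y)²(T_K/T_Y)⁴ = (10.0)²(8.396)⁴ = 4.970×10^5.
F_K/F_Y = (L_K/L_Y)/(d_K/d_Y)² = 4.970×10^5/(0.919)² = 5.884×10^5.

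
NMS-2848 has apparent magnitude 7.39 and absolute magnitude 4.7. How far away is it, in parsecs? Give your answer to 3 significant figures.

m − M = 5 log₁₀(d/10 pc)
7.39 − (4.7) = 2.69 = 5 log₁₀(d/10)
d = 10 × 10^(2.69/5) = 10 × 10^0.538 = 34.51 pc.

34.5 pc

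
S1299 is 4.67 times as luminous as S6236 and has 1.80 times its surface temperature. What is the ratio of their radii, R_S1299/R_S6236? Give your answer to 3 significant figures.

0.667

L ∝ R²T⁴ gives R ∝ √L / T², so
R_S1299/R_S6236 = √(4.67) / (1.80)² = 2.161 / 3.240 = 0.6670.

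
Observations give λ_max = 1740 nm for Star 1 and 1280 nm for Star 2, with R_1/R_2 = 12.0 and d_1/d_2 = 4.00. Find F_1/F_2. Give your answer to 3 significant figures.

2.64

Wien's law: T_1/T_2 = λ_2/λ_1 = 1280/1740 = 0.7356.
L_1/L_2 = (R_1/R_2)²(T_1/T_2)⁴ = (12.0)²(0.7356)⁴ = 42.17.
F_1/F_2 = (L_1/L_2)/(d_1/d_2)² = 42.17/(4.00)² = 2.636.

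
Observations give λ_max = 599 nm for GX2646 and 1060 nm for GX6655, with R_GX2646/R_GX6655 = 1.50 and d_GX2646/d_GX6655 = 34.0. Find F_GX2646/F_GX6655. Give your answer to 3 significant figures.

0.0191

Wien's law: T_GX2646/T_GX6655 = λ_GX6655/λ_GX2646 = 1060/599 = 1.770.
L_GX2646/L_GX6655 = (R_GX2646/R_GX6655)²(T_GX2646/T_GX6655)⁴ = (1.50)²(1.770)⁴ = 22.06.
F_GX2646/F_GX6655 = (L_GX2646/L_GX6655)/(d_GX2646/d_GX6655)² = 22.06/(34.0)² = 0.01909.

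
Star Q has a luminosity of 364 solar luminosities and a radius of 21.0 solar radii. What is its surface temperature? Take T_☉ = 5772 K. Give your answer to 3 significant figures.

T/T_☉ = (L/L_☉)^(1/4) / (R/R_☉)^(1/2)
T = 5772 × (364)^(1/4) / √(21.0) = 5772 × 4.368 / 4.583 = 5502 K.

5.50×10^3 K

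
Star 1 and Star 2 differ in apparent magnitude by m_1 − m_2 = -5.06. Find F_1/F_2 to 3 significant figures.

F_1/F_2 = 10^(−(m_1 − m_2)/2.5) = 10^(5.06/2.5) = 10^2.024 = 105.7.

106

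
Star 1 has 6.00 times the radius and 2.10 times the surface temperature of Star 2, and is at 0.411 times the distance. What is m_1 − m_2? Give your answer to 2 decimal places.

-9.04

L_1/L_2 = (6.00)²(2.10)⁴ = 700.1.
F_1/F_2 = (L_1/L_2)/(d_1/d_2)² = 700.1/0.1689 = 4145.
m_1 − m_2 = −2.5 log₁₀(4145) = -9.04.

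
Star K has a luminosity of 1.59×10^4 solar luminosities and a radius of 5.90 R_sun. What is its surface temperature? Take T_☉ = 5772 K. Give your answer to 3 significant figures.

T/T_☉ = (L/L_☉)^(1/4) / (R/R_☉)^(1/2)
T = 5772 × (1.59×10^4)^(1/4) / √(5.90) = 5772 × 11.23 / 2.429 = 2.668×10^4 K.

2.67×10^4 K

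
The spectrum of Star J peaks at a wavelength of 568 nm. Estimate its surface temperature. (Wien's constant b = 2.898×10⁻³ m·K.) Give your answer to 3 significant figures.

T = b/λ_max = 2.898×10⁻³ / (568×10⁻⁹) = 5102 K.

5.10×10^3 K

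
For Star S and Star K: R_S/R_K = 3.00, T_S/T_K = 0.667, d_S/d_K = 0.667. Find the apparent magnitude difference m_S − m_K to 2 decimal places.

-1.51

L_S/L_K = (3.00)²(0.667)⁴ = 1.781.
F_S/F_K = (L_S/L_K)/(d_S/d_K)² = 1.781/0.4449 = 4.004.
m_S − m_K = −2.5 log₁₀(4.004) = -1.51.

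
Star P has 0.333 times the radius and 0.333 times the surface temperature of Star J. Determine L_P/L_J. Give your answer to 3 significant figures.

0.00136

From the Stefan–Boltzmann law, L ∝ R²T⁴, so
L_P/L_J = (R_P/R_J)² (T_P/T_J)⁴ = (0.333)² × (0.333)⁴ = 0.1109 × 0.01230 = 0.001364.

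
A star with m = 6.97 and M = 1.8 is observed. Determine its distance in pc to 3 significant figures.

m − M = 5 log₁₀(d/10 pc)
6.97 − (1.8) = 5.17 = 5 log₁₀(d/10)
d = 10 × 10^(5.17/5) = 10 × 10^1.034 = 108.1 pc.

108 pc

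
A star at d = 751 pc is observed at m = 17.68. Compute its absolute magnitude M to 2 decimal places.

8.30

M = m − 5 log₁₀(d/10 pc) = 17.68 − 5 log₁₀(751/10)
  = 17.68 − 5 × 1.876 = 17.68 − 9.38 = 8.30.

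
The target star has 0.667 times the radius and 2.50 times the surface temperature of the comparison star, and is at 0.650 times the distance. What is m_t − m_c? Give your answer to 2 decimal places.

-4.04

L_t/L_c = (0.667)²(2.50)⁴ = 17.38.
F_t/F_c = (L_t/L_c)/(d_t/d_c)² = 17.38/0.4225 = 41.13.
m_t − m_c = −2.5 log₁₀(41.13) = -4.04.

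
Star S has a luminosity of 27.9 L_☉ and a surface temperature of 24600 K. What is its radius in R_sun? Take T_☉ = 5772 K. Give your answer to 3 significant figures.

R/R_☉ = √(L/L_☉) / (T/T_☉)² = √(27.9) / (4.262)²
       = 5.282 / 18.16 = 0.2908.

0.291 R_sun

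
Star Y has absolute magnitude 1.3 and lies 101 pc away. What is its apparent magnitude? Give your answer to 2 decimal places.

6.32

m = M + 5 log₁₀(d/10 pc) = 1.3 + 5 log₁₀(101/10)
  = 1.3 + 5 × 1.004 = 1.3 + 5.02 = 6.32.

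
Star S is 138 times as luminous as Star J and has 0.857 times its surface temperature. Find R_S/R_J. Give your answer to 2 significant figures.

16

L ∝ R²T⁴ gives R ∝ √L / T², so
R_S/R_J = √(138) / (0.857)² = 11.75 / 0.7344 = 15.99.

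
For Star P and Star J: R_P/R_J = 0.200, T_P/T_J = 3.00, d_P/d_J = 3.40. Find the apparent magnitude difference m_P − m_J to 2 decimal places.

1.38

L_P/L_J = (0.200)²(3.00)⁴ = 3.240.
F_P/F_J = (L_P/L_J)/(d_P/d_J)² = 3.240/11.56 = 0.2803.
m_P − m_J = −2.5 log₁₀(0.2803) = 1.38.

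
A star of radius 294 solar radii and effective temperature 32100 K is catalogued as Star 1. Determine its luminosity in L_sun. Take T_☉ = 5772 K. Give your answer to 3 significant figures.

L/L_☉ = (R/R_☉)² (T/T_☉)⁴ = (294)² × (32100/5772)⁴
       = 8.644×10^4 × (5.561)⁴ = 8.644×10^4 × 956.6 = 8.268×10^7.

8.27×10^7 L_sun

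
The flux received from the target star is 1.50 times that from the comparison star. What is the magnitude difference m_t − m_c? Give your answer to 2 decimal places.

-0.44

m_t − m_c = −2.5 log₁₀(F_t/F_c) = −2.5 log₁₀(1.50) = −2.5 × (0.176) = -0.440.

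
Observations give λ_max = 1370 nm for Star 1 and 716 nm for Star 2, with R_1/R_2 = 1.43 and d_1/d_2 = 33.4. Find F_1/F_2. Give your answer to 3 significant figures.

Wien's law: T_1/T_2 = λ_2/λ_1 = 716/1370 = 0.5226.
L_1/L_2 = (R_1/R_2)²(T_1/T_2)⁴ = (1.43)²(0.5226)⁴ = 0.1526.
F_1/F_2 = (L_1/L_2)/(d_1/d_2)² = 0.1526/(33.4)² = 1.368×10^-4.

1.37×10^-4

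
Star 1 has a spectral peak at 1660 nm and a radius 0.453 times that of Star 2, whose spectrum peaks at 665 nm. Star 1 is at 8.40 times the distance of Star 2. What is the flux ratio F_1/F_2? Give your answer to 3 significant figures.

Wien's law: T_1/T_2 = λ_2/λ_1 = 665/1660 = 0.4006.
L_1/L_2 = (R_1/R_2)²(T_1/T_2)⁴ = (0.453)²(0.4006)⁴ = 0.005285.
F_1/F_2 = (L_1/L_2)/(d_1/d_2)² = 0.005285/(8.40)² = 7.490×10^-5.

7.49×10^-5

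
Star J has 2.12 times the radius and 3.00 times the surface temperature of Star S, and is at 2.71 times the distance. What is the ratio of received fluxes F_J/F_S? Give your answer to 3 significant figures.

L_J/L_S = (R_J/R_S)²(T_J/T_S)⁴ = (2.12)² × (3.00)⁴ = 364.0.
F_J/F_S = (L_J/L_S)/(d_J/d_S)² = 364.0 / (2.71)² = 49.57.

49.6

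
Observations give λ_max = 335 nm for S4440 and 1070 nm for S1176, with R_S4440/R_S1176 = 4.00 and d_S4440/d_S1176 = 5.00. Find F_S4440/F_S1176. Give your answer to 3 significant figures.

66.6

Wien's law: T_S4440/T_S1176 = λ_S1176/λ_S4440 = 1070/335 = 3.194.
L_S4440/L_S1176 = (R_S4440/R_S1176)²(T_S4440/T_S1176)⁴ = (4.00)²(3.194)⁴ = 1665.
F_S4440/F_S1176 = (L_S4440/L_S1176)/(d_S4440/d_S1176)² = 1665/(5.00)² = 66.61.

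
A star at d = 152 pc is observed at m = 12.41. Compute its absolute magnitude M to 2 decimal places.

M = m − 5 log₁₀(d/10 pc) = 12.41 − 5 log₁₀(152/10)
  = 12.41 − 5 × 1.182 = 12.41 − 5.91 = 6.50.

6.50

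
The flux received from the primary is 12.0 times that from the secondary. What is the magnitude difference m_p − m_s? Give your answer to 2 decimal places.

-2.70

m_p − m_s = −2.5 log₁₀(F_p/F_s) = −2.5 log₁₀(12.0) = −2.5 × (1.079) = -2.698.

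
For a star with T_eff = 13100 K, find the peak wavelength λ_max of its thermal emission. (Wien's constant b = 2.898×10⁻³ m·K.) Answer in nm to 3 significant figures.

221 nm

λ_max = b/T = 2.898×10⁻³ / 13100 = 2.21×10^-7 m = 221.2 nm.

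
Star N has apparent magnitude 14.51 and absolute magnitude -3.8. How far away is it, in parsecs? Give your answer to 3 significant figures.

4.59×10^4 pc

m − M = 5 log₁₀(d/10 pc)
14.51 − (-3.8) = 18.31 = 5 log₁₀(d/10)
d = 10 × 10^(18.31/5) = 10 × 10^3.662 = 4.592×10^4 pc.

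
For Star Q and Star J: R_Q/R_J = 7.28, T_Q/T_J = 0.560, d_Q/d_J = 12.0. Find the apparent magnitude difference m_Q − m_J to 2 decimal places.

L_Q/L_J = (7.28)²(0.560)⁴ = 5.212.
F_Q/F_J = (L_Q/L_J)/(d_Q/d_J)² = 5.212/144.0 = 0.03620.
m_Q − m_J = −2.5 log₁₀(0.03620) = 3.60.

3.60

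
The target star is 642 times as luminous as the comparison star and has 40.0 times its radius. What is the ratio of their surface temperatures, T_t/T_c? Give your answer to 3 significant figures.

0.796

L ∝ R²T⁴ gives T ∝ (L/R²)^(1/4), so
T_t/T_c = (642 / 40.0²)^(1/4) = (0.4012)^(1/4) = 0.7959.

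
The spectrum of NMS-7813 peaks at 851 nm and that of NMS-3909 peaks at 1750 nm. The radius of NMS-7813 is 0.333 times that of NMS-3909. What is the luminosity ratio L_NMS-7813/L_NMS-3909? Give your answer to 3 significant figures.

1.98

Wien's law gives T ∝ 1/λ_max, so T_NMS-7813/T_NMS-3909 = λ_NMS-3909/λ_NMS-7813 = 1750/851 = 2.056.
Then L ∝ R²T⁴ gives L_NMS-7813/L_NMS-3909 = (0.333)² × (2.056)⁴ = 0.1109 × 17.88 = 1.983.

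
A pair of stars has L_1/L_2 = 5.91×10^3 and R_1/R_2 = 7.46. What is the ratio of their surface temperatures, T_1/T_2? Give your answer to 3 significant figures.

3.21

L ∝ R²T⁴ gives T ∝ (L/R²)^(1/4), so
T_1/T_2 = (5.91×10^3 / 7.46²)^(1/4) = (106.2)^(1/4) = 3.210.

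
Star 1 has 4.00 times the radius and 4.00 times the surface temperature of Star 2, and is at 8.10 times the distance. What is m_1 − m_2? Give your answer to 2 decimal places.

L_1/L_2 = (4.00)²(4.00)⁴ = 4096.
F_1/F_2 = (L_1/L_2)/(d_1/d_2)² = 4096/65.61 = 62.43.
m_1 − m_2 = −2.5 log₁₀(62.43) = -4.49.

-4.49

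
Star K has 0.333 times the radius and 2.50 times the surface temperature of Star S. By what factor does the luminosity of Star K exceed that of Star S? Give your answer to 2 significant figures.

From the Stefan–Boltzmann law, L ∝ R²T⁴, so
L_K/L_S = (R_K/R_S)² (T_K/T_S)⁴ = (0.333)² × (2.50)⁴ = 0.1109 × 39.06 = 4.332.

4.3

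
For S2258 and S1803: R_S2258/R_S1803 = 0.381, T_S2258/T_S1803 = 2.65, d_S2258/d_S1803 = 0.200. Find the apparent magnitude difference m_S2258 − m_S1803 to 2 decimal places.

-5.63

L_S2258/L_S1803 = (0.381)²(2.65)⁴ = 7.159.
F_S2258/F_S1803 = (L_S2258/L_S1803)/(d_S2258/d_S1803)² = 7.159/0.04000 = 179.0.
m_S2258 − m_S1803 = −2.5 log₁₀(179.0) = -5.63.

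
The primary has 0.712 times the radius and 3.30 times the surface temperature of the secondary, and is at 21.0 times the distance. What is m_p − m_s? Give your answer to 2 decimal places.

2.16

L_p/L_s = (0.712)²(3.30)⁴ = 60.12.
F_p/F_s = (L_p/L_s)/(d_p/d_s)² = 60.12/441.0 = 0.1363.
m_p − m_s = −2.5 log₁₀(0.1363) = 2.16.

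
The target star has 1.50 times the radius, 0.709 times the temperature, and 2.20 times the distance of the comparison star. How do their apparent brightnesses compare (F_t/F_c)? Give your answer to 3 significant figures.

0.117

L_t/L_c = (R_t/R_c)²(T_t/T_c)⁴ = (1.50)² × (0.709)⁴ = 0.5685.
F_t/F_c = (L_t/L_c)/(d_t/d_c)² = 0.5685 / (2.20)² = 0.1175.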